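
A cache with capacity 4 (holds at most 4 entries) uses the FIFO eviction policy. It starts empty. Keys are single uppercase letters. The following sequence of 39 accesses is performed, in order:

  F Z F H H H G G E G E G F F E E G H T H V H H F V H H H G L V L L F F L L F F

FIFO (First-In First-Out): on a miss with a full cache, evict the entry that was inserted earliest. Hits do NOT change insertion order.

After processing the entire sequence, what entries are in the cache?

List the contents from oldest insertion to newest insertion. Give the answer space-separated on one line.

FIFO simulation (capacity=4):
  1. access F: MISS. Cache (old->new): [F]
  2. access Z: MISS. Cache (old->new): [F Z]
  3. access F: HIT. Cache (old->new): [F Z]
  4. access H: MISS. Cache (old->new): [F Z H]
  5. access H: HIT. Cache (old->new): [F Z H]
  6. access H: HIT. Cache (old->new): [F Z H]
  7. access G: MISS. Cache (old->new): [F Z H G]
  8. access G: HIT. Cache (old->new): [F Z H G]
  9. access E: MISS, evict F. Cache (old->new): [Z H G E]
  10. access G: HIT. Cache (old->new): [Z H G E]
  11. access E: HIT. Cache (old->new): [Z H G E]
  12. access G: HIT. Cache (old->new): [Z H G E]
  13. access F: MISS, evict Z. Cache (old->new): [H G E F]
  14. access F: HIT. Cache (old->new): [H G E F]
  15. access E: HIT. Cache (old->new): [H G E F]
  16. access E: HIT. Cache (old->new): [H G E F]
  17. access G: HIT. Cache (old->new): [H G E F]
  18. access H: HIT. Cache (old->new): [H G E F]
  19. access T: MISS, evict H. Cache (old->new): [G E F T]
  20. access H: MISS, evict G. Cache (old->new): [E F T H]
  21. access V: MISS, evict E. Cache (old->new): [F T H V]
  22. access H: HIT. Cache (old->new): [F T H V]
  23. access H: HIT. Cache (old->new): [F T H V]
  24. access F: HIT. Cache (old->new): [F T H V]
  25. access V: HIT. Cache (old->new): [F T H V]
  26. access H: HIT. Cache (old->new): [F T H V]
  27. access H: HIT. Cache (old->new): [F T H V]
  28. access H: HIT. Cache (old->new): [F T H V]
  29. access G: MISS, evict F. Cache (old->new): [T H V G]
  30. access L: MISS, evict T. Cache (old->new): [H V G L]
  31. access V: HIT. Cache (old->new): [H V G L]
  32. access L: HIT. Cache (old->new): [H V G L]
  33. access L: HIT. Cache (old->new): [H V G L]
  34. access F: MISS, evict H. Cache (old->new): [V G L F]
  35. access F: HIT. Cache (old->new): [V G L F]
  36. access L: HIT. Cache (old->new): [V G L F]
  37. access L: HIT. Cache (old->new): [V G L F]
  38. access F: HIT. Cache (old->new): [V G L F]
  39. access F: HIT. Cache (old->new): [V G L F]
Total: 27 hits, 12 misses, 8 evictions

Answer: V G L F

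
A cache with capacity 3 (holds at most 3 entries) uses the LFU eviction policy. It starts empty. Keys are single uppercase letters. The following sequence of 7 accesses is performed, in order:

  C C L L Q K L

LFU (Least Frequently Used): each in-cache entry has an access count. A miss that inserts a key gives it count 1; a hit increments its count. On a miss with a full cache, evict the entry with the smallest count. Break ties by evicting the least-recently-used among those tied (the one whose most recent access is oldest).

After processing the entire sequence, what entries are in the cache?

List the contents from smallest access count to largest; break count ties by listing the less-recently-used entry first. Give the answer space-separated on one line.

LFU simulation (capacity=3):
  1. access C: MISS. Cache: [C(c=1)]
  2. access C: HIT, count now 2. Cache: [C(c=2)]
  3. access L: MISS. Cache: [L(c=1) C(c=2)]
  4. access L: HIT, count now 2. Cache: [C(c=2) L(c=2)]
  5. access Q: MISS. Cache: [Q(c=1) C(c=2) L(c=2)]
  6. access K: MISS, evict Q(c=1). Cache: [K(c=1) C(c=2) L(c=2)]
  7. access L: HIT, count now 3. Cache: [K(c=1) C(c=2) L(c=3)]
Total: 3 hits, 4 misses, 1 evictions

Answer: K C L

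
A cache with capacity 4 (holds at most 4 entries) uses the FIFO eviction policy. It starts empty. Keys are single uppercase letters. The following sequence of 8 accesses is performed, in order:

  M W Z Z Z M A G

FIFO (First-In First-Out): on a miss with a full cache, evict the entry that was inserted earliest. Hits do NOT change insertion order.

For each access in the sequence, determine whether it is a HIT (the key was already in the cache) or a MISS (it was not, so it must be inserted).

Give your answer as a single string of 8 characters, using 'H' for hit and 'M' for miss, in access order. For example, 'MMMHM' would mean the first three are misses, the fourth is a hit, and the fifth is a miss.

Answer: MMMHHHMM

Derivation:
FIFO simulation (capacity=4):
  1. access M: MISS. Cache (old->new): [M]
  2. access W: MISS. Cache (old->new): [M W]
  3. access Z: MISS. Cache (old->new): [M W Z]
  4. access Z: HIT. Cache (old->new): [M W Z]
  5. access Z: HIT. Cache (old->new): [M W Z]
  6. access M: HIT. Cache (old->new): [M W Z]
  7. access A: MISS. Cache (old->new): [M W Z A]
  8. access G: MISS, evict M. Cache (old->new): [W Z A G]
Total: 3 hits, 5 misses, 1 evictions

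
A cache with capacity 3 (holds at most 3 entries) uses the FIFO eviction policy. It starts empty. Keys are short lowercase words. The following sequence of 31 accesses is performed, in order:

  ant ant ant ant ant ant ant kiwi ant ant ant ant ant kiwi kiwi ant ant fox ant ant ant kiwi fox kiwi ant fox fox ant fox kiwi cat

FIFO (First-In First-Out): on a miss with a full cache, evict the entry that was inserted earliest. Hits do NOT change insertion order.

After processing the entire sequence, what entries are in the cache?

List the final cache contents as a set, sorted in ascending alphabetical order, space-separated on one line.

Answer: cat fox kiwi

Derivation:
FIFO simulation (capacity=3):
  1. access ant: MISS. Cache (old->new): [ant]
  2. access ant: HIT. Cache (old->new): [ant]
  3. access ant: HIT. Cache (old->new): [ant]
  4. access ant: HIT. Cache (old->new): [ant]
  5. access ant: HIT. Cache (old->new): [ant]
  6. access ant: HIT. Cache (old->new): [ant]
  7. access ant: HIT. Cache (old->new): [ant]
  8. access kiwi: MISS. Cache (old->new): [ant kiwi]
  9. access ant: HIT. Cache (old->new): [ant kiwi]
  10. access ant: HIT. Cache (old->new): [ant kiwi]
  11. access ant: HIT. Cache (old->new): [ant kiwi]
  12. access ant: HIT. Cache (old->new): [ant kiwi]
  13. access ant: HIT. Cache (old->new): [ant kiwi]
  14. access kiwi: HIT. Cache (old->new): [ant kiwi]
  15. access kiwi: HIT. Cache (old->new): [ant kiwi]
  16. access ant: HIT. Cache (old->new): [ant kiwi]
  17. access ant: HIT. Cache (old->new): [ant kiwi]
  18. access fox: MISS. Cache (old->new): [ant kiwi fox]
  19. access ant: HIT. Cache (old->new): [ant kiwi fox]
  20. access ant: HIT. Cache (old->new): [ant kiwi fox]
  21. access ant: HIT. Cache (old->new): [ant kiwi fox]
  22. access kiwi: HIT. Cache (old->new): [ant kiwi fox]
  23. access fox: HIT. Cache (old->new): [ant kiwi fox]
  24. access kiwi: HIT. Cache (old->new): [ant kiwi fox]
  25. access ant: HIT. Cache (old->new): [ant kiwi fox]
  26. access fox: HIT. Cache (old->new): [ant kiwi fox]
  27. access fox: HIT. Cache (old->new): [ant kiwi fox]
  28. access ant: HIT. Cache (old->new): [ant kiwi fox]
  29. access fox: HIT. Cache (old->new): [ant kiwi fox]
  30. access kiwi: HIT. Cache (old->new): [ant kiwi fox]
  31. access cat: MISS, evict ant. Cache (old->new): [kiwi fox cat]
Total: 27 hits, 4 misses, 1 evictions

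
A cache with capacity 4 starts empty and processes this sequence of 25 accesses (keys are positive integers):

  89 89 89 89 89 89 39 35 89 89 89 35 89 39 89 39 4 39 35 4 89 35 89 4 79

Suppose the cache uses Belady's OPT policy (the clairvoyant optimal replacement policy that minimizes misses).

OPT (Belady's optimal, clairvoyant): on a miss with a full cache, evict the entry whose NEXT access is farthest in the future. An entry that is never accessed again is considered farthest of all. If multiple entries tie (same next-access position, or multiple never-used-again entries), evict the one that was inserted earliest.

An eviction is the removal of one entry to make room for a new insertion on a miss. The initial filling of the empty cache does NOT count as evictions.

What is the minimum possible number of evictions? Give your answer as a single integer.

OPT (Belady) simulation (capacity=4):
  1. access 89: MISS. Cache: [89]
  2. access 89: HIT. Next use of 89: step 3. Cache: [89]
  3. access 89: HIT. Next use of 89: step 4. Cache: [89]
  4. access 89: HIT. Next use of 89: step 5. Cache: [89]
  5. access 89: HIT. Next use of 89: step 6. Cache: [89]
  6. access 89: HIT. Next use of 89: step 9. Cache: [89]
  7. access 39: MISS. Cache: [89 39]
  8. access 35: MISS. Cache: [89 39 35]
  9. access 89: HIT. Next use of 89: step 10. Cache: [89 39 35]
  10. access 89: HIT. Next use of 89: step 11. Cache: [89 39 35]
  11. access 89: HIT. Next use of 89: step 13. Cache: [89 39 35]
  12. access 35: HIT. Next use of 35: step 19. Cache: [89 39 35]
  13. access 89: HIT. Next use of 89: step 15. Cache: [89 39 35]
  14. access 39: HIT. Next use of 39: step 16. Cache: [89 39 35]
  15. access 89: HIT. Next use of 89: step 21. Cache: [89 39 35]
  16. access 39: HIT. Next use of 39: step 18. Cache: [89 39 35]
  17. access 4: MISS. Cache: [89 39 35 4]
  18. access 39: HIT. Next use of 39: never. Cache: [89 39 35 4]
  19. access 35: HIT. Next use of 35: step 22. Cache: [89 39 35 4]
  20. access 4: HIT. Next use of 4: step 24. Cache: [89 39 35 4]
  21. access 89: HIT. Next use of 89: step 23. Cache: [89 39 35 4]
  22. access 35: HIT. Next use of 35: never. Cache: [89 39 35 4]
  23. access 89: HIT. Next use of 89: never. Cache: [89 39 35 4]
  24. access 4: HIT. Next use of 4: never. Cache: [89 39 35 4]
  25. access 79: MISS, evict 89 (next use: never). Cache: [39 35 4 79]
Total: 20 hits, 5 misses, 1 evictions

Answer: 1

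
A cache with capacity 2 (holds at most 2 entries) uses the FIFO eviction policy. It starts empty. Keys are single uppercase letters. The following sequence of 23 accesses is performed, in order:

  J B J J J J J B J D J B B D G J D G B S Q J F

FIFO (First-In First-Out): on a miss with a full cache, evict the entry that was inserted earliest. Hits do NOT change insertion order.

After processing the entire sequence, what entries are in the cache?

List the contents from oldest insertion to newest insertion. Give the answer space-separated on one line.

FIFO simulation (capacity=2):
  1. access J: MISS. Cache (old->new): [J]
  2. access B: MISS. Cache (old->new): [J B]
  3. access J: HIT. Cache (old->new): [J B]
  4. access J: HIT. Cache (old->new): [J B]
  5. access J: HIT. Cache (old->new): [J B]
  6. access J: HIT. Cache (old->new): [J B]
  7. access J: HIT. Cache (old->new): [J B]
  8. access B: HIT. Cache (old->new): [J B]
  9. access J: HIT. Cache (old->new): [J B]
  10. access D: MISS, evict J. Cache (old->new): [B D]
  11. access J: MISS, evict B. Cache (old->new): [D J]
  12. access B: MISS, evict D. Cache (old->new): [J B]
  13. access B: HIT. Cache (old->new): [J B]
  14. access D: MISS, evict J. Cache (old->new): [B D]
  15. access G: MISS, evict B. Cache (old->new): [D G]
  16. access J: MISS, evict D. Cache (old->new): [G J]
  17. access D: MISS, evict G. Cache (old->new): [J D]
  18. access G: MISS, evict J. Cache (old->new): [D G]
  19. access B: MISS, evict D. Cache (old->new): [G B]
  20. access S: MISS, evict G. Cache (old->new): [B S]
  21. access Q: MISS, evict B. Cache (old->new): [S Q]
  22. access J: MISS, evict S. Cache (old->new): [Q J]
  23. access F: MISS, evict Q. Cache (old->new): [J F]
Total: 8 hits, 15 misses, 13 evictions

Answer: J F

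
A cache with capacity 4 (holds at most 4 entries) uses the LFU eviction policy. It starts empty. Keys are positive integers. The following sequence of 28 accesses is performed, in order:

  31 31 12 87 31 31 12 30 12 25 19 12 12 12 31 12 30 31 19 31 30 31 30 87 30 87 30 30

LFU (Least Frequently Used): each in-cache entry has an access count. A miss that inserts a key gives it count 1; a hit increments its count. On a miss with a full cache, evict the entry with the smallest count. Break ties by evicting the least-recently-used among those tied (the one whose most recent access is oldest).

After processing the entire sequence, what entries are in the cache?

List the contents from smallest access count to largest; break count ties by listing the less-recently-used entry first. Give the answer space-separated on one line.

Answer: 87 30 12 31

Derivation:
LFU simulation (capacity=4):
  1. access 31: MISS. Cache: [31(c=1)]
  2. access 31: HIT, count now 2. Cache: [31(c=2)]
  3. access 12: MISS. Cache: [12(c=1) 31(c=2)]
  4. access 87: MISS. Cache: [12(c=1) 87(c=1) 31(c=2)]
  5. access 31: HIT, count now 3. Cache: [12(c=1) 87(c=1) 31(c=3)]
  6. access 31: HIT, count now 4. Cache: [12(c=1) 87(c=1) 31(c=4)]
  7. access 12: HIT, count now 2. Cache: [87(c=1) 12(c=2) 31(c=4)]
  8. access 30: MISS. Cache: [87(c=1) 30(c=1) 12(c=2) 31(c=4)]
  9. access 12: HIT, count now 3. Cache: [87(c=1) 30(c=1) 12(c=3) 31(c=4)]
  10. access 25: MISS, evict 87(c=1). Cache: [30(c=1) 25(c=1) 12(c=3) 31(c=4)]
  11. access 19: MISS, evict 30(c=1). Cache: [25(c=1) 19(c=1) 12(c=3) 31(c=4)]
  12. access 12: HIT, count now 4. Cache: [25(c=1) 19(c=1) 31(c=4) 12(c=4)]
  13. access 12: HIT, count now 5. Cache: [25(c=1) 19(c=1) 31(c=4) 12(c=5)]
  14. access 12: HIT, count now 6. Cache: [25(c=1) 19(c=1) 31(c=4) 12(c=6)]
  15. access 31: HIT, count now 5. Cache: [25(c=1) 19(c=1) 31(c=5) 12(c=6)]
  16. access 12: HIT, count now 7. Cache: [25(c=1) 19(c=1) 31(c=5) 12(c=7)]
  17. access 30: MISS, evict 25(c=1). Cache: [19(c=1) 30(c=1) 31(c=5) 12(c=7)]
  18. access 31: HIT, count now 6. Cache: [19(c=1) 30(c=1) 31(c=6) 12(c=7)]
  19. access 19: HIT, count now 2. Cache: [30(c=1) 19(c=2) 31(c=6) 12(c=7)]
  20. access 31: HIT, count now 7. Cache: [30(c=1) 19(c=2) 12(c=7) 31(c=7)]
  21. access 30: HIT, count now 2. Cache: [19(c=2) 30(c=2) 12(c=7) 31(c=7)]
  22. access 31: HIT, count now 8. Cache: [19(c=2) 30(c=2) 12(c=7) 31(c=8)]
  23. access 30: HIT, count now 3. Cache: [19(c=2) 30(c=3) 12(c=7) 31(c=8)]
  24. access 87: MISS, evict 19(c=2). Cache: [87(c=1) 30(c=3) 12(c=7) 31(c=8)]
  25. access 30: HIT, count now 4. Cache: [87(c=1) 30(c=4) 12(c=7) 31(c=8)]
  26. access 87: HIT, count now 2. Cache: [87(c=2) 30(c=4) 12(c=7) 31(c=8)]
  27. access 30: HIT, count now 5. Cache: [87(c=2) 30(c=5) 12(c=7) 31(c=8)]
  28. access 30: HIT, count now 6. Cache: [87(c=2) 30(c=6) 12(c=7) 31(c=8)]
Total: 20 hits, 8 misses, 4 evictions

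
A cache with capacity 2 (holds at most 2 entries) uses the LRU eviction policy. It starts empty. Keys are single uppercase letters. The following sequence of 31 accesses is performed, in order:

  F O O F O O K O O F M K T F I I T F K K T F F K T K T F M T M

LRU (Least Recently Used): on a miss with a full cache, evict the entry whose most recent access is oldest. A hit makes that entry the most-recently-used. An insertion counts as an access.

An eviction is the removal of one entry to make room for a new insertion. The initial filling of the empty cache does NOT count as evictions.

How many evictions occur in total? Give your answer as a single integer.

LRU simulation (capacity=2):
  1. access F: MISS. Cache (LRU->MRU): [F]
  2. access O: MISS. Cache (LRU->MRU): [F O]
  3. access O: HIT. Cache (LRU->MRU): [F O]
  4. access F: HIT. Cache (LRU->MRU): [O F]
  5. access O: HIT. Cache (LRU->MRU): [F O]
  6. access O: HIT. Cache (LRU->MRU): [F O]
  7. access K: MISS, evict F. Cache (LRU->MRU): [O K]
  8. access O: HIT. Cache (LRU->MRU): [K O]
  9. access O: HIT. Cache (LRU->MRU): [K O]
  10. access F: MISS, evict K. Cache (LRU->MRU): [O F]
  11. access M: MISS, evict O. Cache (LRU->MRU): [F M]
  12. access K: MISS, evict F. Cache (LRU->MRU): [M K]
  13. access T: MISS, evict M. Cache (LRU->MRU): [K T]
  14. access F: MISS, evict K. Cache (LRU->MRU): [T F]
  15. access I: MISS, evict T. Cache (LRU->MRU): [F I]
  16. access I: HIT. Cache (LRU->MRU): [F I]
  17. access T: MISS, evict F. Cache (LRU->MRU): [I T]
  18. access F: MISS, evict I. Cache (LRU->MRU): [T F]
  19. access K: MISS, evict T. Cache (LRU->MRU): [F K]
  20. access K: HIT. Cache (LRU->MRU): [F K]
  21. access T: MISS, evict F. Cache (LRU->MRU): [K T]
  22. access F: MISS, evict K. Cache (LRU->MRU): [T F]
  23. access F: HIT. Cache (LRU->MRU): [T F]
  24. access K: MISS, evict T. Cache (LRU->MRU): [F K]
  25. access T: MISS, evict F. Cache (LRU->MRU): [K T]
  26. access K: HIT. Cache (LRU->MRU): [T K]
  27. access T: HIT. Cache (LRU->MRU): [K T]
  28. access F: MISS, evict K. Cache (LRU->MRU): [T F]
  29. access M: MISS, evict T. Cache (LRU->MRU): [F M]
  30. access T: MISS, evict F. Cache (LRU->MRU): [M T]
  31. access M: HIT. Cache (LRU->MRU): [T M]
Total: 12 hits, 19 misses, 17 evictions

Answer: 17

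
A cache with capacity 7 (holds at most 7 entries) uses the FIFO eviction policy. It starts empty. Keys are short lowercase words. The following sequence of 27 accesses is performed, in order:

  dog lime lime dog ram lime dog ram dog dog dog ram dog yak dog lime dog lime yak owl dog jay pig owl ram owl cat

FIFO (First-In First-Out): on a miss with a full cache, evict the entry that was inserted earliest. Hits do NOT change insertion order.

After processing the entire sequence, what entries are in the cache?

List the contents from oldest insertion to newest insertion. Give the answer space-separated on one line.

Answer: lime ram yak owl jay pig cat

Derivation:
FIFO simulation (capacity=7):
  1. access dog: MISS. Cache (old->new): [dog]
  2. access lime: MISS. Cache (old->new): [dog lime]
  3. access lime: HIT. Cache (old->new): [dog lime]
  4. access dog: HIT. Cache (old->new): [dog lime]
  5. access ram: MISS. Cache (old->new): [dog lime ram]
  6. access lime: HIT. Cache (old->new): [dog lime ram]
  7. access dog: HIT. Cache (old->new): [dog lime ram]
  8. access ram: HIT. Cache (old->new): [dog lime ram]
  9. access dog: HIT. Cache (old->new): [dog lime ram]
  10. access dog: HIT. Cache (old->new): [dog lime ram]
  11. access dog: HIT. Cache (old->new): [dog lime ram]
  12. access ram: HIT. Cache (old->new): [dog lime ram]
  13. access dog: HIT. Cache (old->new): [dog lime ram]
  14. access yak: MISS. Cache (old->new): [dog lime ram yak]
  15. access dog: HIT. Cache (old->new): [dog lime ram yak]
  16. access lime: HIT. Cache (old->new): [dog lime ram yak]
  17. access dog: HIT. Cache (old->new): [dog lime ram yak]
  18. access lime: HIT. Cache (old->new): [dog lime ram yak]
  19. access yak: HIT. Cache (old->new): [dog lime ram yak]
  20. access owl: MISS. Cache (old->new): [dog lime ram yak owl]
  21. access dog: HIT. Cache (old->new): [dog lime ram yak owl]
  22. access jay: MISS. Cache (old->new): [dog lime ram yak owl jay]
  23. access pig: MISS. Cache (old->new): [dog lime ram yak owl jay pig]
  24. access owl: HIT. Cache (old->new): [dog lime ram yak owl jay pig]
  25. access ram: HIT. Cache (old->new): [dog lime ram yak owl jay pig]
  26. access owl: HIT. Cache (old->new): [dog lime ram yak owl jay pig]
  27. access cat: MISS, evict dog. Cache (old->new): [lime ram yak owl jay pig cat]
Total: 19 hits, 8 misses, 1 evictions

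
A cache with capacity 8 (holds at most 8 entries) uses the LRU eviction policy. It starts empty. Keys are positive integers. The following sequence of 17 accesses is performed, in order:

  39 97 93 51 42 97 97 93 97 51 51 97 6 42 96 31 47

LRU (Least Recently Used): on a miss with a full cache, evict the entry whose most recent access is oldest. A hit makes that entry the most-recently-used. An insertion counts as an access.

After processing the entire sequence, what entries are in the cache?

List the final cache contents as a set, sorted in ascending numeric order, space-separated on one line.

Answer: 6 31 42 47 51 93 96 97

Derivation:
LRU simulation (capacity=8):
  1. access 39: MISS. Cache (LRU->MRU): [39]
  2. access 97: MISS. Cache (LRU->MRU): [39 97]
  3. access 93: MISS. Cache (LRU->MRU): [39 97 93]
  4. access 51: MISS. Cache (LRU->MRU): [39 97 93 51]
  5. access 42: MISS. Cache (LRU->MRU): [39 97 93 51 42]
  6. access 97: HIT. Cache (LRU->MRU): [39 93 51 42 97]
  7. access 97: HIT. Cache (LRU->MRU): [39 93 51 42 97]
  8. access 93: HIT. Cache (LRU->MRU): [39 51 42 97 93]
  9. access 97: HIT. Cache (LRU->MRU): [39 51 42 93 97]
  10. access 51: HIT. Cache (LRU->MRU): [39 42 93 97 51]
  11. access 51: HIT. Cache (LRU->MRU): [39 42 93 97 51]
  12. access 97: HIT. Cache (LRU->MRU): [39 42 93 51 97]
  13. access 6: MISS. Cache (LRU->MRU): [39 42 93 51 97 6]
  14. access 42: HIT. Cache (LRU->MRU): [39 93 51 97 6 42]
  15. access 96: MISS. Cache (LRU->MRU): [39 93 51 97 6 42 96]
  16. access 31: MISS. Cache (LRU->MRU): [39 93 51 97 6 42 96 31]
  17. access 47: MISS, evict 39. Cache (LRU->MRU): [93 51 97 6 42 96 31 47]
Total: 8 hits, 9 misses, 1 evictions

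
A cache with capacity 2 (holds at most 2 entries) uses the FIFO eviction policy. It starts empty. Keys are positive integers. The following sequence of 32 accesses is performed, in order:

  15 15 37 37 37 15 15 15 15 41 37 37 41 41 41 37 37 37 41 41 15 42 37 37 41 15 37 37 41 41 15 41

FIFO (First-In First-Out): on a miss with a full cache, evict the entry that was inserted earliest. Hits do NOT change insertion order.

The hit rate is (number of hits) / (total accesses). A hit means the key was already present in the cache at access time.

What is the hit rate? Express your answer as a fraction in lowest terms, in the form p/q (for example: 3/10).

Answer: 21/32

Derivation:
FIFO simulation (capacity=2):
  1. access 15: MISS. Cache (old->new): [15]
  2. access 15: HIT. Cache (old->new): [15]
  3. access 37: MISS. Cache (old->new): [15 37]
  4. access 37: HIT. Cache (old->new): [15 37]
  5. access 37: HIT. Cache (old->new): [15 37]
  6. access 15: HIT. Cache (old->new): [15 37]
  7. access 15: HIT. Cache (old->new): [15 37]
  8. access 15: HIT. Cache (old->new): [15 37]
  9. access 15: HIT. Cache (old->new): [15 37]
  10. access 41: MISS, evict 15. Cache (old->new): [37 41]
  11. access 37: HIT. Cache (old->new): [37 41]
  12. access 37: HIT. Cache (old->new): [37 41]
  13. access 41: HIT. Cache (old->new): [37 41]
  14. access 41: HIT. Cache (old->new): [37 41]
  15. access 41: HIT. Cache (old->new): [37 41]
  16. access 37: HIT. Cache (old->new): [37 41]
  17. access 37: HIT. Cache (old->new): [37 41]
  18. access 37: HIT. Cache (old->new): [37 41]
  19. access 41: HIT. Cache (old->new): [37 41]
  20. access 41: HIT. Cache (old->new): [37 41]
  21. access 15: MISS, evict 37. Cache (old->new): [41 15]
  22. access 42: MISS, evict 41. Cache (old->new): [15 42]
  23. access 37: MISS, evict 15. Cache (old->new): [42 37]
  24. access 37: HIT. Cache (old->new): [42 37]
  25. access 41: MISS, evict 42. Cache (old->new): [37 41]
  26. access 15: MISS, evict 37. Cache (old->new): [41 15]
  27. access 37: MISS, evict 41. Cache (old->new): [15 37]
  28. access 37: HIT. Cache (old->new): [15 37]
  29. access 41: MISS, evict 15. Cache (old->new): [37 41]
  30. access 41: HIT. Cache (old->new): [37 41]
  31. access 15: MISS, evict 37. Cache (old->new): [41 15]
  32. access 41: HIT. Cache (old->new): [41 15]
Total: 21 hits, 11 misses, 9 evictions

Hit rate = 21/32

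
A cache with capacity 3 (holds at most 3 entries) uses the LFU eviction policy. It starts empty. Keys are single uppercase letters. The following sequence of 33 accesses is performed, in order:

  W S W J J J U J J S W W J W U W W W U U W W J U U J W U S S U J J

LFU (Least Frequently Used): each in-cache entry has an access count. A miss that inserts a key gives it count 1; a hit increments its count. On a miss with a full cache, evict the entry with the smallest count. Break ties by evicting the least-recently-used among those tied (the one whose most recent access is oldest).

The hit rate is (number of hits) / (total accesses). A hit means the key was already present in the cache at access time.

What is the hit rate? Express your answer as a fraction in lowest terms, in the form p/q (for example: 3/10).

Answer: 25/33

Derivation:
LFU simulation (capacity=3):
  1. access W: MISS. Cache: [W(c=1)]
  2. access S: MISS. Cache: [W(c=1) S(c=1)]
  3. access W: HIT, count now 2. Cache: [S(c=1) W(c=2)]
  4. access J: MISS. Cache: [S(c=1) J(c=1) W(c=2)]
  5. access J: HIT, count now 2. Cache: [S(c=1) W(c=2) J(c=2)]
  6. access J: HIT, count now 3. Cache: [S(c=1) W(c=2) J(c=3)]
  7. access U: MISS, evict S(c=1). Cache: [U(c=1) W(c=2) J(c=3)]
  8. access J: HIT, count now 4. Cache: [U(c=1) W(c=2) J(c=4)]
  9. access J: HIT, count now 5. Cache: [U(c=1) W(c=2) J(c=5)]
  10. access S: MISS, evict U(c=1). Cache: [S(c=1) W(c=2) J(c=5)]
  11. access W: HIT, count now 3. Cache: [S(c=1) W(c=3) J(c=5)]
  12. access W: HIT, count now 4. Cache: [S(c=1) W(c=4) J(c=5)]
  13. access J: HIT, count now 6. Cache: [S(c=1) W(c=4) J(c=6)]
  14. access W: HIT, count now 5. Cache: [S(c=1) W(c=5) J(c=6)]
  15. access U: MISS, evict S(c=1). Cache: [U(c=1) W(c=5) J(c=6)]
  16. access W: HIT, count now 6. Cache: [U(c=1) J(c=6) W(c=6)]
  17. access W: HIT, count now 7. Cache: [U(c=1) J(c=6) W(c=7)]
  18. access W: HIT, count now 8. Cache: [U(c=1) J(c=6) W(c=8)]
  19. access U: HIT, count now 2. Cache: [U(c=2) J(c=6) W(c=8)]
  20. access U: HIT, count now 3. Cache: [U(c=3) J(c=6) W(c=8)]
  21. access W: HIT, count now 9. Cache: [U(c=3) J(c=6) W(c=9)]
  22. access W: HIT, count now 10. Cache: [U(c=3) J(c=6) W(c=10)]
  23. access J: HIT, count now 7. Cache: [U(c=3) J(c=7) W(c=10)]
  24. access U: HIT, count now 4. Cache: [U(c=4) J(c=7) W(c=10)]
  25. access U: HIT, count now 5. Cache: [U(c=5) J(c=7) W(c=10)]
  26. access J: HIT, count now 8. Cache: [U(c=5) J(c=8) W(c=10)]
  27. access W: HIT, count now 11. Cache: [U(c=5) J(c=8) W(c=11)]
  28. access U: HIT, count now 6. Cache: [U(c=6) J(c=8) W(c=11)]
  29. access S: MISS, evict U(c=6). Cache: [S(c=1) J(c=8) W(c=11)]
  30. access S: HIT, count now 2. Cache: [S(c=2) J(c=8) W(c=11)]
  31. access U: MISS, evict S(c=2). Cache: [U(c=1) J(c=8) W(c=11)]
  32. access J: HIT, count now 9. Cache: [U(c=1) J(c=9) W(c=11)]
  33. access J: HIT, count now 10. Cache: [U(c=1) J(c=10) W(c=11)]
Total: 25 hits, 8 misses, 5 evictions

Hit rate = 25/33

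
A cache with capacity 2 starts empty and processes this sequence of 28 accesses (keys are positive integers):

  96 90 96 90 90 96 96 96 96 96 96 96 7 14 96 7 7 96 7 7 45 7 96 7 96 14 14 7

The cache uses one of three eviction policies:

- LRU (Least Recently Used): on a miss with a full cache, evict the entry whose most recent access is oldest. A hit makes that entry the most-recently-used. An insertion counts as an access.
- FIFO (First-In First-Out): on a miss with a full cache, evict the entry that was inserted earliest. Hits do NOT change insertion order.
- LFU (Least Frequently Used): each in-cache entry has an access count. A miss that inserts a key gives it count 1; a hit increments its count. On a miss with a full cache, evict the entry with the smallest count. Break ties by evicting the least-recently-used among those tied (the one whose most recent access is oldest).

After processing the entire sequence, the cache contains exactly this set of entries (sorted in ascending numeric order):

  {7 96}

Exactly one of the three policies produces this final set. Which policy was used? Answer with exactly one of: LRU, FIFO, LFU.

Answer: LFU

Derivation:
Simulating under each policy and comparing final sets:
  LRU: final set = {7 14} -> differs
  FIFO: final set = {7 14} -> differs
  LFU: final set = {7 96} -> MATCHES target
Only LFU produces the target set.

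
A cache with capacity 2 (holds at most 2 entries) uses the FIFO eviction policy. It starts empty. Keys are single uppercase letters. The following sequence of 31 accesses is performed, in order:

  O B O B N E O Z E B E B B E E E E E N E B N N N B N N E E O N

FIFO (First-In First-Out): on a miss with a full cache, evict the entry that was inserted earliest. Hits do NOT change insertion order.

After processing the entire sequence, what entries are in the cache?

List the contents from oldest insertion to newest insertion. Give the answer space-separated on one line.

Answer: O N

Derivation:
FIFO simulation (capacity=2):
  1. access O: MISS. Cache (old->new): [O]
  2. access B: MISS. Cache (old->new): [O B]
  3. access O: HIT. Cache (old->new): [O B]
  4. access B: HIT. Cache (old->new): [O B]
  5. access N: MISS, evict O. Cache (old->new): [B N]
  6. access E: MISS, evict B. Cache (old->new): [N E]
  7. access O: MISS, evict N. Cache (old->new): [E O]
  8. access Z: MISS, evict E. Cache (old->new): [O Z]
  9. access E: MISS, evict O. Cache (old->new): [Z E]
  10. access B: MISS, evict Z. Cache (old->new): [E B]
  11. access E: HIT. Cache (old->new): [E B]
  12. access B: HIT. Cache (old->new): [E B]
  13. access B: HIT. Cache (old->new): [E B]
  14. access E: HIT. Cache (old->new): [E B]
  15. access E: HIT. Cache (old->new): [E B]
  16. access E: HIT. Cache (old->new): [E B]
  17. access E: HIT. Cache (old->new): [E B]
  18. access E: HIT. Cache (old->new): [E B]
  19. access N: MISS, evict E. Cache (old->new): [B N]
  20. access E: MISS, evict B. Cache (old->new): [N E]
  21. access B: MISS, evict N. Cache (old->new): [E B]
  22. access N: MISS, evict E. Cache (old->new): [B N]
  23. access N: HIT. Cache (old->new): [B N]
  24. access N: HIT. Cache (old->new): [B N]
  25. access B: HIT. Cache (old->new): [B N]
  26. access N: HIT. Cache (old->new): [B N]
  27. access N: HIT. Cache (old->new): [B N]
  28. access E: MISS, evict B. Cache (old->new): [N E]
  29. access E: HIT. Cache (old->new): [N E]
  30. access O: MISS, evict N. Cache (old->new): [E O]
  31. access N: MISS, evict E. Cache (old->new): [O N]
Total: 16 hits, 15 misses, 13 evictions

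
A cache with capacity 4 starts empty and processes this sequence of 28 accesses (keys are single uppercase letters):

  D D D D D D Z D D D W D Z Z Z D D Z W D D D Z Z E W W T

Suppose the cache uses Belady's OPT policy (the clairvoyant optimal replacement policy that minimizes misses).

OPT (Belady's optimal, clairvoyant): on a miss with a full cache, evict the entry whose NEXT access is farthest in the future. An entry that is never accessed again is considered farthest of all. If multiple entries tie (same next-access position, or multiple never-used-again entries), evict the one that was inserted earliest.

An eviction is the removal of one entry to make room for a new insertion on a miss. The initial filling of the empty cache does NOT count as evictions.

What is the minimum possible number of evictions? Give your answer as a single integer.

OPT (Belady) simulation (capacity=4):
  1. access D: MISS. Cache: [D]
  2. access D: HIT. Next use of D: step 3. Cache: [D]
  3. access D: HIT. Next use of D: step 4. Cache: [D]
  4. access D: HIT. Next use of D: step 5. Cache: [D]
  5. access D: HIT. Next use of D: step 6. Cache: [D]
  6. access D: HIT. Next use of D: step 8. Cache: [D]
  7. access Z: MISS. Cache: [D Z]
  8. access D: HIT. Next use of D: step 9. Cache: [D Z]
  9. access D: HIT. Next use of D: step 10. Cache: [D Z]
  10. access D: HIT. Next use of D: step 12. Cache: [D Z]
  11. access W: MISS. Cache: [D Z W]
  12. access D: HIT. Next use of D: step 16. Cache: [D Z W]
  13. access Z: HIT. Next use of Z: step 14. Cache: [D Z W]
  14. access Z: HIT. Next use of Z: step 15. Cache: [D Z W]
  15. access Z: HIT. Next use of Z: step 18. Cache: [D Z W]
  16. access D: HIT. Next use of D: step 17. Cache: [D Z W]
  17. access D: HIT. Next use of D: step 20. Cache: [D Z W]
  18. access Z: HIT. Next use of Z: step 23. Cache: [D Z W]
  19. access W: HIT. Next use of W: step 26. Cache: [D Z W]
  20. access D: HIT. Next use of D: step 21. Cache: [D Z W]
  21. access D: HIT. Next use of D: step 22. Cache: [D Z W]
  22. access D: HIT. Next use of D: never. Cache: [D Z W]
  23. access Z: HIT. Next use of Z: step 24. Cache: [D Z W]
  24. access Z: HIT. Next use of Z: never. Cache: [D Z W]
  25. access E: MISS. Cache: [D Z W E]
  26. access W: HIT. Next use of W: step 27. Cache: [D Z W E]
  27. access W: HIT. Next use of W: never. Cache: [D Z W E]
  28. access T: MISS, evict D (next use: never). Cache: [Z W E T]
Total: 23 hits, 5 misses, 1 evictions

Answer: 1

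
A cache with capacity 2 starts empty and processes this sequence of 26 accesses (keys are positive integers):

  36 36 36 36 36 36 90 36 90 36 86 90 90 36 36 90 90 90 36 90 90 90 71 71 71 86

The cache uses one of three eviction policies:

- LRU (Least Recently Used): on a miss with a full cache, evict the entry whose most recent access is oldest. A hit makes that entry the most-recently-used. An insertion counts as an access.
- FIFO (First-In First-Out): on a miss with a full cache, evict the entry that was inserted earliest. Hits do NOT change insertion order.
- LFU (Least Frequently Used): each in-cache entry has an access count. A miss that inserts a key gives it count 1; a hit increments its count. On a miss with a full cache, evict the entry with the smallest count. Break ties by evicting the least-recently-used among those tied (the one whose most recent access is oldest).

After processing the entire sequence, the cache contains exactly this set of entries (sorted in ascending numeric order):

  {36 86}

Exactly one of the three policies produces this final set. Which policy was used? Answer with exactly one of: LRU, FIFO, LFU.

Answer: LFU

Derivation:
Simulating under each policy and comparing final sets:
  LRU: final set = {71 86} -> differs
  FIFO: final set = {71 86} -> differs
  LFU: final set = {36 86} -> MATCHES target
Only LFU produces the target set.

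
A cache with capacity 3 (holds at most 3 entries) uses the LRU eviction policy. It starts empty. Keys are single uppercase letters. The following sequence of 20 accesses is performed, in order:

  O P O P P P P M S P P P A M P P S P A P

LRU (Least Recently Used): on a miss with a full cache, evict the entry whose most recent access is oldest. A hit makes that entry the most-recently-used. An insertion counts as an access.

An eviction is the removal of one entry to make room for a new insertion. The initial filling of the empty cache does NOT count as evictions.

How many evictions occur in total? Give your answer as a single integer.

Answer: 5

Derivation:
LRU simulation (capacity=3):
  1. access O: MISS. Cache (LRU->MRU): [O]
  2. access P: MISS. Cache (LRU->MRU): [O P]
  3. access O: HIT. Cache (LRU->MRU): [P O]
  4. access P: HIT. Cache (LRU->MRU): [O P]
  5. access P: HIT. Cache (LRU->MRU): [O P]
  6. access P: HIT. Cache (LRU->MRU): [O P]
  7. access P: HIT. Cache (LRU->MRU): [O P]
  8. access M: MISS. Cache (LRU->MRU): [O P M]
  9. access S: MISS, evict O. Cache (LRU->MRU): [P M S]
  10. access P: HIT. Cache (LRU->MRU): [M S P]
  11. access P: HIT. Cache (LRU->MRU): [M S P]
  12. access P: HIT. Cache (LRU->MRU): [M S P]
  13. access A: MISS, evict M. Cache (LRU->MRU): [S P A]
  14. access M: MISS, evict S. Cache (LRU->MRU): [P A M]
  15. access P: HIT. Cache (LRU->MRU): [A M P]
  16. access P: HIT. Cache (LRU->MRU): [A M P]
  17. access S: MISS, evict A. Cache (LRU->MRU): [M P S]
  18. access P: HIT. Cache (LRU->MRU): [M S P]
  19. access A: MISS, evict M. Cache (LRU->MRU): [S P A]
  20. access P: HIT. Cache (LRU->MRU): [S A P]
Total: 12 hits, 8 misses, 5 evictions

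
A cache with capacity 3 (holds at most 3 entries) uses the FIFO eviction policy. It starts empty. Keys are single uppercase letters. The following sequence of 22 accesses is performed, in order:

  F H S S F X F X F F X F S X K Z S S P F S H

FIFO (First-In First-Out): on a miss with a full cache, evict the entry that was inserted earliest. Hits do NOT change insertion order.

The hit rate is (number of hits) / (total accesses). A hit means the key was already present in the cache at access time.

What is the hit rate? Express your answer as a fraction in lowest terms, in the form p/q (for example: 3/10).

Answer: 1/2

Derivation:
FIFO simulation (capacity=3):
  1. access F: MISS. Cache (old->new): [F]
  2. access H: MISS. Cache (old->new): [F H]
  3. access S: MISS. Cache (old->new): [F H S]
  4. access S: HIT. Cache (old->new): [F H S]
  5. access F: HIT. Cache (old->new): [F H S]
  6. access X: MISS, evict F. Cache (old->new): [H S X]
  7. access F: MISS, evict H. Cache (old->new): [S X F]
  8. access X: HIT. Cache (old->new): [S X F]
  9. access F: HIT. Cache (old->new): [S X F]
  10. access F: HIT. Cache (old->new): [S X F]
  11. access X: HIT. Cache (old->new): [S X F]
  12. access F: HIT. Cache (old->new): [S X F]
  13. access S: HIT. Cache (old->new): [S X F]
  14. access X: HIT. Cache (old->new): [S X F]
  15. access K: MISS, evict S. Cache (old->new): [X F K]
  16. access Z: MISS, evict X. Cache (old->new): [F K Z]
  17. access S: MISS, evict F. Cache (old->new): [K Z S]
  18. access S: HIT. Cache (old->new): [K Z S]
  19. access P: MISS, evict K. Cache (old->new): [Z S P]
  20. access F: MISS, evict Z. Cache (old->new): [S P F]
  21. access S: HIT. Cache (old->new): [S P F]
  22. access H: MISS, evict S. Cache (old->new): [P F H]
Total: 11 hits, 11 misses, 8 evictions

Hit rate = 11/22 = 1/2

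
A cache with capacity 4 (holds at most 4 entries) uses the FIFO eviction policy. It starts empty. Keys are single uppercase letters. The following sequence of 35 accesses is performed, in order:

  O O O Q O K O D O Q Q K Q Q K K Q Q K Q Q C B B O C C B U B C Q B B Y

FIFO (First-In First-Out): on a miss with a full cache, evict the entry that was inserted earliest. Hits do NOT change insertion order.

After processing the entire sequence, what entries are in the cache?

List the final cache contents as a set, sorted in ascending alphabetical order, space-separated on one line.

Answer: O Q U Y

Derivation:
FIFO simulation (capacity=4):
  1. access O: MISS. Cache (old->new): [O]
  2. access O: HIT. Cache (old->new): [O]
  3. access O: HIT. Cache (old->new): [O]
  4. access Q: MISS. Cache (old->new): [O Q]
  5. access O: HIT. Cache (old->new): [O Q]
  6. access K: MISS. Cache (old->new): [O Q K]
  7. access O: HIT. Cache (old->new): [O Q K]
  8. access D: MISS. Cache (old->new): [O Q K D]
  9. access O: HIT. Cache (old->new): [O Q K D]
  10. access Q: HIT. Cache (old->new): [O Q K D]
  11. access Q: HIT. Cache (old->new): [O Q K D]
  12. access K: HIT. Cache (old->new): [O Q K D]
  13. access Q: HIT. Cache (old->new): [O Q K D]
  14. access Q: HIT. Cache (old->new): [O Q K D]
  15. access K: HIT. Cache (old->new): [O Q K D]
  16. access K: HIT. Cache (old->new): [O Q K D]
  17. access Q: HIT. Cache (old->new): [O Q K D]
  18. access Q: HIT. Cache (old->new): [O Q K D]
  19. access K: HIT. Cache (old->new): [O Q K D]
  20. access Q: HIT. Cache (old->new): [O Q K D]
  21. access Q: HIT. Cache (old->new): [O Q K D]
  22. access C: MISS, evict O. Cache (old->new): [Q K D C]
  23. access B: MISS, evict Q. Cache (old->new): [K D C B]
  24. access B: HIT. Cache (old->new): [K D C B]
  25. access O: MISS, evict K. Cache (old->new): [D C B O]
  26. access C: HIT. Cache (old->new): [D C B O]
  27. access C: HIT. Cache (old->new): [D C B O]
  28. access B: HIT. Cache (old->new): [D C B O]
  29. access U: MISS, evict D. Cache (old->new): [C B O U]
  30. access B: HIT. Cache (old->new): [C B O U]
  31. access C: HIT. Cache (old->new): [C B O U]
  32. access Q: MISS, evict C. Cache (old->new): [B O U Q]
  33. access B: HIT. Cache (old->new): [B O U Q]
  34. access B: HIT. Cache (old->new): [B O U Q]
  35. access Y: MISS, evict B. Cache (old->new): [O U Q Y]
Total: 25 hits, 10 misses, 6 evictions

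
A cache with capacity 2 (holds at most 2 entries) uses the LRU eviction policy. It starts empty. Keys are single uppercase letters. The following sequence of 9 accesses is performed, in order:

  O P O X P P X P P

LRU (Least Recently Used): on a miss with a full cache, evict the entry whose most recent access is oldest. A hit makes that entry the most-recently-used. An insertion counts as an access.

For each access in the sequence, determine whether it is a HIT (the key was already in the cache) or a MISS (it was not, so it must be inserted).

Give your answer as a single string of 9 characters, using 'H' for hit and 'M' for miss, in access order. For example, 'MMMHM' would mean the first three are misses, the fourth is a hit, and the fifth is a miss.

Answer: MMHMMHHHH

Derivation:
LRU simulation (capacity=2):
  1. access O: MISS. Cache (LRU->MRU): [O]
  2. access P: MISS. Cache (LRU->MRU): [O P]
  3. access O: HIT. Cache (LRU->MRU): [P O]
  4. access X: MISS, evict P. Cache (LRU->MRU): [O X]
  5. access P: MISS, evict O. Cache (LRU->MRU): [X P]
  6. access P: HIT. Cache (LRU->MRU): [X P]
  7. access X: HIT. Cache (LRU->MRU): [P X]
  8. access P: HIT. Cache (LRU->MRU): [X P]
  9. access P: HIT. Cache (LRU->MRU): [X P]
Total: 5 hits, 4 misses, 2 evictions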